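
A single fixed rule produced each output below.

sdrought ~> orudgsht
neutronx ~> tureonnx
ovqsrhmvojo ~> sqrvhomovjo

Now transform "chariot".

In each case the input is transformed by: move the first 3 characters to the end (rotate left by 3), then take characters alternately from the front and the back (1st, last, 2nd, 2nd-last, ...).
Starting from "chariot": after the first operation, "riotcha"; after the second, "raihoct".

raihoct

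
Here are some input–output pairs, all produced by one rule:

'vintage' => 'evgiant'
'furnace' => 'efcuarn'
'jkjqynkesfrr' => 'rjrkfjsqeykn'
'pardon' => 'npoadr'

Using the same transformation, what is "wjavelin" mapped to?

The rule is to reverse the string, then take characters alternately from the front and the back (1st, last, 2nd, 2nd-last, ...).
"wjavelin" → "nilevajw" → "nwijlaev".

nwijlaev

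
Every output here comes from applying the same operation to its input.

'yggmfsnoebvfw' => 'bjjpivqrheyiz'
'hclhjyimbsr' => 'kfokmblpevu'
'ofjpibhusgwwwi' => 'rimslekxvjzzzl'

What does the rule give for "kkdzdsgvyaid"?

nngcgvjybdlg

Looking at the pairs, the operation is to shift every letter 3 places forward in the alphabet (wrapping around).
Applying that to "kkdzdsgvyaid" gives "nngcgvjybdlg".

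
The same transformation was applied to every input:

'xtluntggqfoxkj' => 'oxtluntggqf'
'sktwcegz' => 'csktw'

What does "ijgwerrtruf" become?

tijgwerr

The rule is to delete the last 3 characters, then move the last character to the front.
Working it through for "ijgwerrtruf": intermediate "ijgwerrt", final "tijgwerr".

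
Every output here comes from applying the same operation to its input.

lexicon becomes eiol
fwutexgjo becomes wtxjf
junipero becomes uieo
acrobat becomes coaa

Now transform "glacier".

lceg

Each output is the input with this applied: move the first character to the end, then keep every other character starting from the first (positions 1st, 3rd, 5th, ...).
On "glacier" that produces "lceg".
(Check on "fwutexgjo": → "wutexgjof" → "wtxjf" ✓)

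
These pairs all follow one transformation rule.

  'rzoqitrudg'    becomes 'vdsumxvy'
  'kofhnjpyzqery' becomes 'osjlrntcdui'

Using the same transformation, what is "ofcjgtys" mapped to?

What's happening: shift every letter 4 places forward in the alphabet (wrapping around), then delete the last 2 characters.
Starting from "ofcjgtys": after the first operation, "sjgnkxcw"; after the second, "sjgnkx".

sjgnkx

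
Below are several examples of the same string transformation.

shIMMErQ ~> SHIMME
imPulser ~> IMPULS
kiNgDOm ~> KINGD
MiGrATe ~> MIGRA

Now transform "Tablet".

Rule — delete the last 2 characters, then convert every letter to uppercase.
On "Tablet": the first step gives "Tabl", and the second then gives "TABL".

TABL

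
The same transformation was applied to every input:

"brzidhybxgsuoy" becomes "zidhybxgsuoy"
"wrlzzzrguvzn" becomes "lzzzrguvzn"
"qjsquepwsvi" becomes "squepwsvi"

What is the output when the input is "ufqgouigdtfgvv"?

The pattern: delete the first 2 characters.
For "ufqgouigdtfgvv" the result is "qgouigdtfgvv".

qgouigdtfgvv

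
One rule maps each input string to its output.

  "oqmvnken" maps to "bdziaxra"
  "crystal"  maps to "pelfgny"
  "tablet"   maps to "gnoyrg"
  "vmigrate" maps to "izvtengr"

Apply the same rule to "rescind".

erfpvaq

In each case the input is transformed by: shift every letter 13 places forward in the alphabet (wrapping around) — i.e. ROT13.
On "rescind" that produces "erfpvaq".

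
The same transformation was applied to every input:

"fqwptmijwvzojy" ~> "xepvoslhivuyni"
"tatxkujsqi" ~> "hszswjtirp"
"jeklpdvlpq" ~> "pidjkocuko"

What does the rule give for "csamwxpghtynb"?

abrzlvwofgsxm

Looking at the pairs, the operation is to shift every letter 1 place backward in the alphabet (wrapping around), then move the last character to the front.
"csamwxpghtynb" → "brzlvwofgsxma" → "abrzlvwofgsxm".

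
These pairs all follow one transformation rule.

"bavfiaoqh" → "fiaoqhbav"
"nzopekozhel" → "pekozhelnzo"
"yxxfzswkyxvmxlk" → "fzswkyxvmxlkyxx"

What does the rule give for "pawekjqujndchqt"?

What's happening: move the first 3 characters to the end (rotate left by 3).
On "pawekjqujndchqt" that produces "ekjqujndchqtpaw".

ekjqujndchqtpaw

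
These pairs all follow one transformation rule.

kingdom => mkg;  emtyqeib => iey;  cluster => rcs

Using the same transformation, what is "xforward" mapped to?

In each case the input is transformed by: keep one character in every 3, starting at position 1 (positions 1st, 4th, 7th, ...), then move the last character to the front.
For "xforward", step one produces "xrr"; step two turns that into "rxr".

rxr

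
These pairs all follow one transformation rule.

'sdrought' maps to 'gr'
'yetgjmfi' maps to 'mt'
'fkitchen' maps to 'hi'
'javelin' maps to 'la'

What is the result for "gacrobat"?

Rule — reverse the string, then keep one character in every 3, starting at position 3 (positions 3rd, 6th, 9th, ...).
On "gacrobat" that produces "bc".

bc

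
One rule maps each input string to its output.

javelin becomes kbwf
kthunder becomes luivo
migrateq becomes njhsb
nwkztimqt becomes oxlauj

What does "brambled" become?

csbnc

In each case the input is transformed by: shift every letter 1 place forward in the alphabet (wrapping around), then delete the last 3 characters.
Working it through for "brambled": intermediate "csbncmfe", final "csbnc".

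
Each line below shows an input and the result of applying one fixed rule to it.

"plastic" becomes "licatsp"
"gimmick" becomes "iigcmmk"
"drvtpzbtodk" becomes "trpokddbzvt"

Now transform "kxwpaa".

kaaxwp

Rule — sort the characters into reverse alphabetical order, then move the first 3 characters to the end (rotate left by 3).
Starting from "kxwpaa": after the first operation, "xwpkaa"; after the second, "kaaxwp".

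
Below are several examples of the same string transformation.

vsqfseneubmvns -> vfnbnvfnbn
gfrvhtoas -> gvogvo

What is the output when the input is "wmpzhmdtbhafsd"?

wzdhswzdhs

Each output is the input with this applied: keep one character in every 3, starting at position 1 (positions 1st, 4th, 7th, ...), then write the whole string twice.
Applying both steps to "wmpzhmdtbhafsd": "wzdhs", then "wzdhswzdhs".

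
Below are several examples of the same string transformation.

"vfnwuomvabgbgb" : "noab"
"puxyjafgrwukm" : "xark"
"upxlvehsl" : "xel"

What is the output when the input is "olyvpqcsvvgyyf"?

In each case the input is transformed by: keep one character in every 3, starting at position 3 (positions 3rd, 6th, 9th, ...).
So "olyvpqcsvvgyyf" becomes "yqvy".

yqvy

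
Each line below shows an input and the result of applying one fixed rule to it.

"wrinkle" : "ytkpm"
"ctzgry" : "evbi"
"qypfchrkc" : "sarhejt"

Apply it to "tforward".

The pattern: delete the last 2 characters, then shift every letter 2 places forward in the alphabet (wrapping around).
On "tforward": the first step gives "tforwa", and the second then gives "vhqtyc".

vhqtyc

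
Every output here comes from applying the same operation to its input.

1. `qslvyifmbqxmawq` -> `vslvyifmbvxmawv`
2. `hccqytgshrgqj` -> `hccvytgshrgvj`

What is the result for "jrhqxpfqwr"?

jrhvxpfvwr

Looking at the pairs, the operation is to replace every "q" with "v".
"jrhqxpfqwr" → "jrhvxpfvwr".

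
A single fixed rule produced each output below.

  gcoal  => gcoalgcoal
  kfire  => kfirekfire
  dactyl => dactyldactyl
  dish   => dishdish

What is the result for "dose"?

dosedose

What's happening: write the whole string twice.
Doing the same to "dose": "dosedose".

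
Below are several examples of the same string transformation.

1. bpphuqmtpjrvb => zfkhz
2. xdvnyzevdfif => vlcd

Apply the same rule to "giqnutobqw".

elmu

The rule is to keep one character in every 3, starting at position 1 (positions 1st, 4th, 7th, ...), then shift every letter 2 places backward in the alphabet (wrapping around).
Doing the same to "giqnutobqw": "elmu".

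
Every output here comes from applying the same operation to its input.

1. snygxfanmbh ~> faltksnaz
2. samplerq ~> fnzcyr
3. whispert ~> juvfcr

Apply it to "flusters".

syhfgr

Looking at the pairs, the operation is to shift every letter 13 places forward in the alphabet (wrapping around) — i.e. ROT13, then delete the last 2 characters.
"flusters" → "syhfgref" → "syhfgr".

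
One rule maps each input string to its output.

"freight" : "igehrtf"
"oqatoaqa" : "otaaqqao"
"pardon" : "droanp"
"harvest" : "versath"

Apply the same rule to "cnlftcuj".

tfclunjc

The rule is to take characters alternately from the front and the back (1st, last, 2nd, 2nd-last, ...), then reverse the string.
Working it through for "cnlftcuj": intermediate "cjnulcft", final "tfclunjc".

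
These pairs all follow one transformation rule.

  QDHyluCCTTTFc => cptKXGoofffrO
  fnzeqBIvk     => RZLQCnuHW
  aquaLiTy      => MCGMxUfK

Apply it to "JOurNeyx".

vaGDzQKJ

In each case the input is transformed by: shift every letter 12 places forward in the alphabet (wrapping around), then flip the case of every letter.
On "JOurNeyx": the first step gives "VAgdZqkj", and the second then gives "vaGDzQKJ".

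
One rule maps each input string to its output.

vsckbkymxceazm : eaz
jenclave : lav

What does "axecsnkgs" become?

Each output is the input with this applied: move the last character to the front, then keep only the last 3 characters.
Starting from "axecsnkgs": after the first operation, "saxecsnkg"; after the second, "nkg".

nkg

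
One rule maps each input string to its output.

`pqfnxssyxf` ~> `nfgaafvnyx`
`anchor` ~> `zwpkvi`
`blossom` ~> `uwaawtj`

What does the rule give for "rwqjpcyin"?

vqgkxryez

The pattern: reverse the string, then shift every letter 8 places forward in the alphabet (wrapping around).
On "rwqjpcyin": the first step gives "niycpjqwr", and the second then gives "vqgkxryez".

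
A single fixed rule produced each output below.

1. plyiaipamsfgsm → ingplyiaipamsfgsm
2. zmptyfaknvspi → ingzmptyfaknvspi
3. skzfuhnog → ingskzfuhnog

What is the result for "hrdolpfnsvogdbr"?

In each case the input is transformed by: prepend "ing".
So "hrdolpfnsvogdbr" becomes "inghrdolpfnsvogdbr".

inghrdolpfnsvogdbr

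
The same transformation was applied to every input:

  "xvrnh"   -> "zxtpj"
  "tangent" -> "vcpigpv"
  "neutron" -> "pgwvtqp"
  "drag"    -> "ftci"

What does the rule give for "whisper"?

The rule is to shift every letter 2 places forward in the alphabet (wrapping around).
Doing the same to "whisper": "yjkurgt".

yjkurgt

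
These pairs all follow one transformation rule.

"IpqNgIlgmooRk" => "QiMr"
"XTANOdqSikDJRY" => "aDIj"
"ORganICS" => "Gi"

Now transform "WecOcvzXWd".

Each output is the input with this applied: keep one character in every 3, starting at position 3 (positions 3rd, 6th, 9th, ...), then flip the case of every letter.
On "WecOcvzXWd": the first step gives "cvW", and the second then gives "CVw".
(Check on "ORganICS": → "gI" → "Gi" ✓)

CVw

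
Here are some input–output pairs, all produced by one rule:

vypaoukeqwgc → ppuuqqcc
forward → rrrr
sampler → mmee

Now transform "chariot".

The rule is to keep one character in every 3, starting at position 3 (positions 3rd, 6th, 9th, ...), then double every character.
"chariot" → "ao" → "aaoo".
(Check on "forward": → "rr" → "rrrr" ✓)

aaoo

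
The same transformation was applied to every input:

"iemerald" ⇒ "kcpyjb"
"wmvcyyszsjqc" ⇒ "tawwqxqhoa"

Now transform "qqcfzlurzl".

adxjspxj

Each output is the input with this applied: shift every letter 2 places backward in the alphabet (wrapping around), then delete the first 2 characters.
Working it through for "qqcfzlurzl": intermediate "ooadxjspxj", final "adxjspxj".
(Check on "wmvcyyszsjqc": → "uktawwqxqhoa" → "tawwqxqhoa" ✓)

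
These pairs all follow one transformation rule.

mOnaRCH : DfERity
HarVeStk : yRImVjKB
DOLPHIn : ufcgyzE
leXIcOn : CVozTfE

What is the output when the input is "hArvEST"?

YrIMvjk

Looking at the pairs, the operation is to flip the case of every letter, then shift every letter 9 places backward in the alphabet (wrapping around).
On "hArvEST": the first step gives "HaRVest", and the second then gives "YrIMvjk".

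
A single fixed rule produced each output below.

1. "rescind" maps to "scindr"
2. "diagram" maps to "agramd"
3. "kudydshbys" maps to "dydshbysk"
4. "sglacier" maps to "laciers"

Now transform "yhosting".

ostingy

In each case the input is transformed by: move the first character to the end, then delete the first character.
Working it through for "yhosting": intermediate "hostingy", final "ostingy".
(Check on "rescind": → "escindr" → "scindr" ✓)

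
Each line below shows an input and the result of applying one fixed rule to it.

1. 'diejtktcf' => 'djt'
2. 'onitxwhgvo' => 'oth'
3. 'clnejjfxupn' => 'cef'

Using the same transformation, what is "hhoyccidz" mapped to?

hyi

What's happening: delete the last 2 characters, then keep one character in every 3, starting at position 1 (positions 1st, 4th, 7th, ...).
On "hhoyccidz" that produces "hyi".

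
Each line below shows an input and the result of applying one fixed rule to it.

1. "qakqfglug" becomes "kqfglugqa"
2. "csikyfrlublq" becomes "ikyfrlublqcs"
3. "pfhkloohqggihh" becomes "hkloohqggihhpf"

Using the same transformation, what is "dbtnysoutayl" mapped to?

tnysoutayldb

The transformation: move the first 2 characters to the end (rotate left by 2).
Applying that to "dbtnysoutayl" gives "tnysoutayldb".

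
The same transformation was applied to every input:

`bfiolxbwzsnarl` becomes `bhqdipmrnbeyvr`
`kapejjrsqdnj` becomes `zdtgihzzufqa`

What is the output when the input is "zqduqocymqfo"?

Looking at the pairs, the operation is to shift every letter 10 places backward in the alphabet (wrapping around), then reverse the string.
Applying both steps to "zqduqocymqfo": "pgtkgesocgve", then "evgcosegktgp".
(Check on "kapejjrsqdnj": → "aqfuzzhigtdz" → "zdtgihzzufqa" ✓)

evgcosegktgp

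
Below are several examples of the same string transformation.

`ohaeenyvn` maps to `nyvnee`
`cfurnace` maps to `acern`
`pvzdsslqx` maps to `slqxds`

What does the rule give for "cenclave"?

In each case the input is transformed by: delete the first 3 characters, then move the first 2 characters to the end (rotate left by 2).
Starting from "cenclave": after the first operation, "clave"; after the second, "avecl".

avecl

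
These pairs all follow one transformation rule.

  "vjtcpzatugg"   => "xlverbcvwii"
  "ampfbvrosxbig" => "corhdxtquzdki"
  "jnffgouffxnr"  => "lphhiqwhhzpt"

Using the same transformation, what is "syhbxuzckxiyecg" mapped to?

Looking at the pairs, the operation is to shift every letter 2 places forward in the alphabet (wrapping around).
Doing the same to "syhbxuzckxiyecg": "uajdzwbemzkagei".

uajdzwbemzkagei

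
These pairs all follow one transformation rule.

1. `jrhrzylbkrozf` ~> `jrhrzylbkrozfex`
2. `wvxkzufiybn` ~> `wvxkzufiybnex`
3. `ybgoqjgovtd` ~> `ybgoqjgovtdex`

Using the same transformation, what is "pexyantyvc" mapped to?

In each case the input is transformed by: append "ex".
Doing the same to "pexyantyvc": "pexyantyvcex".

pexyantyvcex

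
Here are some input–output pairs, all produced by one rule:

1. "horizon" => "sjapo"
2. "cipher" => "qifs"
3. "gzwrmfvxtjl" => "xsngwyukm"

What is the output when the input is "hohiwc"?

ijxd

The pattern: shift every letter 1 place forward in the alphabet (wrapping around), then delete the first 2 characters.
For "hohiwc", step one produces "ipijxd"; step two turns that into "ijxd".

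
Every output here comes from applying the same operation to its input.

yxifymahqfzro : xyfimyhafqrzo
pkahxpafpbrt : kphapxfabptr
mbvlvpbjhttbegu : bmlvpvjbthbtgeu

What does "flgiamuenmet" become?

lfigmaeumnte

The rule is to swap each adjacent pair of characters (1↔2, 3↔4, ...).
"flgiamuenmet" → "lfigmaeumnte".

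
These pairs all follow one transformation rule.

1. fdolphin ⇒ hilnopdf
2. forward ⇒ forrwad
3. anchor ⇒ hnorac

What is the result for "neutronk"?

nnortuek

Each output is the input with this applied: sort the characters into alphabetical order, then move the first 2 characters to the end (rotate left by 2).
On "neutronk": the first step gives "eknnortu", and the second then gives "nnortuek".
(Check on "anchor": → "achnor" → "hnorac" ✓)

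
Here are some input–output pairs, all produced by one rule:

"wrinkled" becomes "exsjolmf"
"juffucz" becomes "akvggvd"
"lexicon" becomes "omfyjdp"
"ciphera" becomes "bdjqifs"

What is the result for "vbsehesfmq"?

In each case the input is transformed by: move the last character to the front, then shift every letter 1 place forward in the alphabet (wrapping around).
Applying both steps to "vbsehesfmq": "qvbsehesfm", then "rwctfiftgn".
(Check on "ciphera": → "acipher" → "bdjqifs" ✓)

rwctfiftgn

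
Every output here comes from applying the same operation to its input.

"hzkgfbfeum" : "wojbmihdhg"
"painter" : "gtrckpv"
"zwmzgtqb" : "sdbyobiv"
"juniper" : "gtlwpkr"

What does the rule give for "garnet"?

The transformation: move the last 2 characters to the front (rotate right by 2), then shift every letter 2 places forward in the alphabet (wrapping around).
For "garnet", step one produces "etgarn"; step two turns that into "gvictp".

gvictp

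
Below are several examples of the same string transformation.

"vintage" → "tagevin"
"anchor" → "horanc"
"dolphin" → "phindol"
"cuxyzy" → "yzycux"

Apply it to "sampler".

plersam

In each case the input is transformed by: move the first 3 characters to the end (rotate left by 3).
"sampler" → "plersam".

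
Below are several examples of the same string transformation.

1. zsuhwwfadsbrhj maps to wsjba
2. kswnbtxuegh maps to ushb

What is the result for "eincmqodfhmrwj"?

In each case the input is transformed by: keep one character in every 3, starting at position 2 (positions 2nd, 5th, 8th, ...), then sort the characters into reverse alphabetical order.
Working it through for "eincmqodfhmrwj": intermediate "imdmj", final "mmjid".

mmjid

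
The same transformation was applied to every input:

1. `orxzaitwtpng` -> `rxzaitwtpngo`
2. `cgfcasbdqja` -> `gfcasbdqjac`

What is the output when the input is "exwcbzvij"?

xwcbzvije

The rule is to move the first character to the end.
Doing the same to "exwcbzvij": "xwcbzvije".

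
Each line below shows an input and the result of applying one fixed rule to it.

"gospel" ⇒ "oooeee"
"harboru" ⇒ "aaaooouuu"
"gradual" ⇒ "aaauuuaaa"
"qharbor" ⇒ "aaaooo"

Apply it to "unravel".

uuuaaaeee

Each output is the input with this applied: repeat every character 3 times, then keep only the vowels.
For "unravel", step one produces "uuunnnrrraaavvveeelll"; step two turns that into "uuuaaaeee".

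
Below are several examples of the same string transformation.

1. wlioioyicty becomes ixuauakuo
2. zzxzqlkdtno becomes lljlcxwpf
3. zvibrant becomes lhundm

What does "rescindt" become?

What's happening: shift every letter 12 places forward in the alphabet (wrapping around), then delete the last 2 characters.
For "rescindt" the result is "dqeouz".

dqeouz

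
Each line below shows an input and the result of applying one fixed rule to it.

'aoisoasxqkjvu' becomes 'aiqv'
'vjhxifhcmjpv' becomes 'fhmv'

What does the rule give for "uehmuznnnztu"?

In each case the input is transformed by: keep one character in every 3, starting at position 3 (positions 3rd, 6th, 9th, ...), then sort the characters into alphabetical order.
So "uehmuznnnztu" becomes "hnuz".

hnuz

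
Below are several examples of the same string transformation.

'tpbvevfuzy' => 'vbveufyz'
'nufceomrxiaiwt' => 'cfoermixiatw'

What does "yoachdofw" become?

cadhfow

The transformation: delete the first 2 characters, then swap each adjacent pair of characters (1↔2, 3↔4, ...).
On "yoachdofw": the first step gives "achdofw", and the second then gives "cadhfow".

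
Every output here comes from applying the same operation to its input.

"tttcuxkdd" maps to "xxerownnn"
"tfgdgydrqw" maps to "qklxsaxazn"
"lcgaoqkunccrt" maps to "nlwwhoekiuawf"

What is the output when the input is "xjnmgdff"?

zzxaghdr

In each case the input is transformed by: shift every letter 6 places backward in the alphabet (wrapping around), then reverse the string.
Starting from "xjnmgdff": after the first operation, "rdhgaxzz"; after the second, "zzxaghdr".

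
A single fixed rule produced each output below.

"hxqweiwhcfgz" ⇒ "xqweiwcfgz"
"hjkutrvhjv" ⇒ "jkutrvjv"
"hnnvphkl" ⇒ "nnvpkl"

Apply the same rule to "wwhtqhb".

Looking at the pairs, the operation is to remove every "h".
"wwhtqhb" → "wwtqb".

wwtqb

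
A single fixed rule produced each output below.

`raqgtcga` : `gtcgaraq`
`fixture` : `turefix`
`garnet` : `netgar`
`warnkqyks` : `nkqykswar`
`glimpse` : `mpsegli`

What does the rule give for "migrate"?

ratemig

Rule — move the first 3 characters to the end (rotate left by 3).
For "migrate" the result is "ratemig".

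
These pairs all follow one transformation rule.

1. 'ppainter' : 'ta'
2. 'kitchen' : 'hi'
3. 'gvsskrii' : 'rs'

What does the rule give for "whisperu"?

ei

The transformation: reverse the string, then keep one character in every 3, starting at position 3 (positions 3rd, 6th, 9th, ...).
Working it through for "whisperu": intermediate "urepsihw", final "ei".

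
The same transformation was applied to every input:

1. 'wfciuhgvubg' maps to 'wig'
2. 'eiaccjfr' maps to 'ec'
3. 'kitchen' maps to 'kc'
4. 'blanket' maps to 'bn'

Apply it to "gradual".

gd

Rule — keep one character in every 3, starting at position 1 (positions 1st, 4th, 7th, ...), then delete the last character.
For "gradual", step one produces "gdl"; step two turns that into "gd".
(Check on "wfciuhgvubg": → "wigb" → "wig" ✓)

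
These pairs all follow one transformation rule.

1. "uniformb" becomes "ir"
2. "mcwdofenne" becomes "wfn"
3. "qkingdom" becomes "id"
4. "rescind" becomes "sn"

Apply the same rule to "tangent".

What's happening: keep one character in every 3, starting at position 3 (positions 3rd, 6th, 9th, ...).
On "tangent" that produces "nn".

nn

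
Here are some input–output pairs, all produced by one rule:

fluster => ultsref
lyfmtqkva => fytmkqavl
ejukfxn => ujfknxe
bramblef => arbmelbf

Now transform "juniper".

nupirej

Each output is the input with this applied: move the first character to the end, then swap each adjacent pair of characters (1↔2, 3↔4, ...).
Applying both steps to "juniper": "uniperj", then "nupirej".
(Check on "bramblef": → "ramblefb" → "arbmelbf" ✓)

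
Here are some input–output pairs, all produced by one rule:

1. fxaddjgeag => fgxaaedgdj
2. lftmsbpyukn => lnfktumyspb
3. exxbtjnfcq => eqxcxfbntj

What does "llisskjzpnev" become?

lvleinspszkj

What's happening: take characters alternately from the front and the back (1st, last, 2nd, 2nd-last, ...).
Doing the same to "llisskjzpnev": "lvleinspszkj".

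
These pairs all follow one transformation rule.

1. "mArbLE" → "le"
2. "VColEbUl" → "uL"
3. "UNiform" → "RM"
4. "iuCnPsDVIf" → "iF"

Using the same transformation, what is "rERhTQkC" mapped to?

Kc

Looking at the pairs, the operation is to flip the case of every letter, then keep only the last 2 characters.
Doing the same to "rERhTQkC": "Kc".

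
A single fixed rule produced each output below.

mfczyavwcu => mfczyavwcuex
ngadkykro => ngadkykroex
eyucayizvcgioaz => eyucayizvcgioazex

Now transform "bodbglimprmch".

The transformation: append "ex".
"bodbglimprmch" → "bodbglimprmchex".

bodbglimprmchex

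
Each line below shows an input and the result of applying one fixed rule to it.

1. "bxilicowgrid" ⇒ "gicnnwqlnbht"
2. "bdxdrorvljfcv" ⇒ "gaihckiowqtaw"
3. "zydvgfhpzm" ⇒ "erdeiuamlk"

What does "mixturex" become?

rcnjcwyz

What's happening: shift every letter 5 places forward in the alphabet (wrapping around), then take characters alternately from the front and the back (1st, last, 2nd, 2nd-last, ...).
For "mixturex", step one produces "rncyzwjc"; step two turns that into "rcnjcwyz".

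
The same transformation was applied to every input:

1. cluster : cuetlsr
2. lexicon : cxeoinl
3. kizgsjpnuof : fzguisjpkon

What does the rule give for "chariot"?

In each case the input is transformed by: sort the characters into alphabetical order, then take characters alternately from the front and the back (1st, last, 2nd, 2nd-last, ...).
On "chariot": the first step gives "achiort", and the second then gives "atcrhoi".

atcrhoi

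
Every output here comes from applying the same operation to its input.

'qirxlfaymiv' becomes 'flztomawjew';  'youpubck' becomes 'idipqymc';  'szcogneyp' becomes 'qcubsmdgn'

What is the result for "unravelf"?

Looking at the pairs, the operation is to shift every letter 12 places backward in the alphabet (wrapping around), then move the first 2 characters to the end (rotate left by 2).
Starting from "unravelf": after the first operation, "ibfojszt"; after the second, "fojsztib".

fojsztib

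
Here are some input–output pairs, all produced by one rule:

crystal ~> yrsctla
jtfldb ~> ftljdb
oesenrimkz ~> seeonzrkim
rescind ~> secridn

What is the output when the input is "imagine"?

amgiien

The transformation: move the first 2 characters to the end (rotate left by 2), then take characters alternately from the front and the back (1st, last, 2nd, 2nd-last, ...).
Starting from "imagine": after the first operation, "agineim"; after the second, "amgiien".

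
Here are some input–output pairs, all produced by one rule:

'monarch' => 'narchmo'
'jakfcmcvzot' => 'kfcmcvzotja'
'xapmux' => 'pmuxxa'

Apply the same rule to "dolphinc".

The pattern: move the first 2 characters to the end (rotate left by 2).
On "dolphinc" that produces "lphincdo".

lphincdo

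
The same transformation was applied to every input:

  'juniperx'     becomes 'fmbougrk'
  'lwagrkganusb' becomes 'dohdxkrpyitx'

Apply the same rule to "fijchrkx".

Looking at the pairs, the operation is to shift every letter 3 places backward in the alphabet (wrapping around), then move the first 3 characters to the end (rotate left by 3).
For "fijchrkx", step one produces "cfgzeohu"; step two turns that into "zeohucfg".

zeohucfg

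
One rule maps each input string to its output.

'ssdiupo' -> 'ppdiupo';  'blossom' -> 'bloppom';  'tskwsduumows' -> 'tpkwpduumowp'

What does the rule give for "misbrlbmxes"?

The transformation: replace every "s" with "p".
So "misbrlbmxes" becomes "mipbrlbmxep".

mipbrlbmxep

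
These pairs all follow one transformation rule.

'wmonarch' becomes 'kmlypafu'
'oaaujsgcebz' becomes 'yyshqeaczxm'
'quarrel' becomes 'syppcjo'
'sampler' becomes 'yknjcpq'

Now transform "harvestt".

Rule — move the first character to the end, then shift every letter 2 places backward in the alphabet (wrapping around).
On "harvestt" that produces "yptcqrrf".
(Check on "sampler": → "amplers" → "yknjcpq" ✓)

yptcqrrf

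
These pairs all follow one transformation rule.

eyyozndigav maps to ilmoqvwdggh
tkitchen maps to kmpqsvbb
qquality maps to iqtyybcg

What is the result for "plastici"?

The pattern: sort the characters into alphabetical order, then shift every letter 8 places forward in the alphabet (wrapping around).
Applying both steps to "plastici": "aciilpst", then "ikqqtxab".

ikqqtxab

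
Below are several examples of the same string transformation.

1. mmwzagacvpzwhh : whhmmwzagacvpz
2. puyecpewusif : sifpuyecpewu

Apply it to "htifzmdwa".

Each output is the input with this applied: move the last 3 characters to the front (rotate right by 3).
On "htifzmdwa" that produces "dwahtifzm".

dwahtifzm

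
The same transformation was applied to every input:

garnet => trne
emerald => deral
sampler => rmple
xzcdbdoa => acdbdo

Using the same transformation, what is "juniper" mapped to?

rnipe

Looking at the pairs, the operation is to delete the first 2 characters, then move the last character to the front.
Starting from "juniper": after the first operation, "niper"; after the second, "rnipe".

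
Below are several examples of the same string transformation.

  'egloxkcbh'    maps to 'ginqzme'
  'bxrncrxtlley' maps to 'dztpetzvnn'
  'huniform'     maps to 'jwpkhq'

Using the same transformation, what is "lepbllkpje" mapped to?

Looking at the pairs, the operation is to shift every letter 2 places forward in the alphabet (wrapping around), then delete the last 2 characters.
"lepbllkpje" → "ngrdnnmrlg" → "ngrdnnmr".

ngrdnnmr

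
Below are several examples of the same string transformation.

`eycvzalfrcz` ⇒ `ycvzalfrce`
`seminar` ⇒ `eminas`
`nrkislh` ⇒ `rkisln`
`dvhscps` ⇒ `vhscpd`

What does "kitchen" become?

The transformation: delete the last character, then move the first character to the end.
So "kitchen" becomes "itchek".
(Check on "dvhscps": → "dvhscp" → "vhscpd" ✓)

itchek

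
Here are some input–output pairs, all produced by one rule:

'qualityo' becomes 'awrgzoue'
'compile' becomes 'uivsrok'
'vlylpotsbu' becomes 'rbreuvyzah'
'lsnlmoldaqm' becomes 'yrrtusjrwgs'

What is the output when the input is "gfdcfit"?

lmijolz

The rule is to shift every letter 6 places forward in the alphabet (wrapping around), then swap each adjacent pair of characters (1↔2, 3↔4, ...).
Working it through for "gfdcfit": intermediate "mljiloz", final "lmijolz".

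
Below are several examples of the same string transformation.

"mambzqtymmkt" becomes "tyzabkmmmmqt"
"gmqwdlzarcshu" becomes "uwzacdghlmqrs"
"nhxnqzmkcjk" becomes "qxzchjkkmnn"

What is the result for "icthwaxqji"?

The transformation: sort the characters into alphabetical order, then move the last 3 characters to the front (rotate right by 3).
Applying both steps to "icthwaxqji": "achiijqtwx", then "twxachiijq".

twxachiijq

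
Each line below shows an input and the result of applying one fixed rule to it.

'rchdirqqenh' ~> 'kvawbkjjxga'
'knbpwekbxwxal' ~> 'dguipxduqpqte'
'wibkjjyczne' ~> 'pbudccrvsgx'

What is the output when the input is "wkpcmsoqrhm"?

Looking at the pairs, the operation is to shift every letter 7 places backward in the alphabet (wrapping around).
On "wkpcmsoqrhm" that produces "pdivflhjkaf".

pdivflhjkaf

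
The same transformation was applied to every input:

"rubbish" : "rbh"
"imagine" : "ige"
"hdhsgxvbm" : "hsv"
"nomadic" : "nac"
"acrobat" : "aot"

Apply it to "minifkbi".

mib

The pattern: keep one character in every 3, starting at position 1 (positions 1st, 4th, 7th, ...).
For "minifkbi" the result is "mib".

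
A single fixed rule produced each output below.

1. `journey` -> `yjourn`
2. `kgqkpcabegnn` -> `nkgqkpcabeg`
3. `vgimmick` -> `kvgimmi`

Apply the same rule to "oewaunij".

In each case the input is transformed by: move the last 2 characters to the front (rotate right by 2), then delete the first character.
On "oewaunij": the first step gives "ijoewaun", and the second then gives "joewaun".
(Check on "journey": → "eyjourn" → "yjourn" ✓)

joewaun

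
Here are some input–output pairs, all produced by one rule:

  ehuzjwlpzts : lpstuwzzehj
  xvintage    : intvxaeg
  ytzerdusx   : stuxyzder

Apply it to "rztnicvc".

Looking at the pairs, the operation is to sort the characters into alphabetical order, then move the first 3 characters to the end (rotate left by 3).
Starting from "rztnicvc": after the first operation, "ccinrtvz"; after the second, "nrtvzcci".

nrtvzcci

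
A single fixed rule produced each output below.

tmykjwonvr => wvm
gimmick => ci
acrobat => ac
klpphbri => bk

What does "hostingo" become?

nh

The rule is to move the first 3 characters to the end (rotate left by 3), then keep one character in every 3, starting at position 3 (positions 3rd, 6th, 9th, ...).
Working it through for "hostingo": intermediate "tingohos", final "nh".
(Check on "gimmick": → "mickgim" → "ci" ✓)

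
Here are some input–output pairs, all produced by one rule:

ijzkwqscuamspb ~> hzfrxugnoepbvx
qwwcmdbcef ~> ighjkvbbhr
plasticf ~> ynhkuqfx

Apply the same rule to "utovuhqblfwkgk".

Each output is the input with this applied: shift every letter 5 places forward in the alphabet (wrapping around), then swap the front and back halves of the string.
Doing the same to "utovuhqblfwkgk": "gqkbplpzytazmv".
(Check on "qwwcmdbcef": → "vbbhrighjk" → "ighjkvbbhr" ✓)

gqkbplpzytazmv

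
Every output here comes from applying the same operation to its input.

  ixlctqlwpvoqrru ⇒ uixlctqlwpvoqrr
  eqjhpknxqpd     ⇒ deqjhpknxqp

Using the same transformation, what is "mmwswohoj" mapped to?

The pattern: move the last character to the front.
On "mmwswohoj" that produces "jmmwswoho".

jmmwswoho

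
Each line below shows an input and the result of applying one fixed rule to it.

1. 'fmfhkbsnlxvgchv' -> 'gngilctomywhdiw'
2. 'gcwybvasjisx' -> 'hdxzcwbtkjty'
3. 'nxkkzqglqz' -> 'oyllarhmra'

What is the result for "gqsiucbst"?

hrtjvdctu

In each case the input is transformed by: shift every letter 1 place forward in the alphabet (wrapping around).
On "gqsiucbst" that produces "hrtjvdctu".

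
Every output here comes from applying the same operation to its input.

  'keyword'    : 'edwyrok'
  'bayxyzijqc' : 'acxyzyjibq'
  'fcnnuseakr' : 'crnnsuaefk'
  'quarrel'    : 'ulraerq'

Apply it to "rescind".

edcsnir

Looking at the pairs, the operation is to swap the first and last characters, then swap each adjacent pair of characters (1↔2, 3↔4, ...).
Starting from "rescind": after the first operation, "descinr"; after the second, "edcsnir".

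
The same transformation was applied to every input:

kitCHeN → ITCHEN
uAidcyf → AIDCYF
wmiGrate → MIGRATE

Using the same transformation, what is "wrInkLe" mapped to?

Rule — delete the first character, then convert every letter to uppercase.
So "wrInkLe" becomes "RINKLE".

RINKLE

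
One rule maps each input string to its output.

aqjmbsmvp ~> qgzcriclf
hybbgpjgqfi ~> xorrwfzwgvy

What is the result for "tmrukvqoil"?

Looking at the pairs, the operation is to shift every letter 10 places backward in the alphabet (wrapping around).
"tmrukvqoil" → "jchkalgeyb".

jchkalgeyb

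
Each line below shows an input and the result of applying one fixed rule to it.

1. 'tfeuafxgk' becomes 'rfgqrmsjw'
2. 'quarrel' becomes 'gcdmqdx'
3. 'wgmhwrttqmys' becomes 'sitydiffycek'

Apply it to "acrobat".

omadmnf

In each case the input is transformed by: shift every letter 12 places forward in the alphabet (wrapping around), then swap each adjacent pair of characters (1↔2, 3↔4, ...).
Starting from "acrobat": after the first operation, "modanmf"; after the second, "omadmnf".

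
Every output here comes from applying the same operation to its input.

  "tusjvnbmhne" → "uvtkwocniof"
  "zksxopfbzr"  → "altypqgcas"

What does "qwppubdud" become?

The pattern: shift every letter 1 place forward in the alphabet (wrapping around).
Applying that to "qwppubdud" gives "rxqqvceve".

rxqqvceve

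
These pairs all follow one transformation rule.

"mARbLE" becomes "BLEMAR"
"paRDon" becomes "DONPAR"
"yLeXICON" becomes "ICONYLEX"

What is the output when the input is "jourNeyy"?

NEYYJOUR

Each output is the input with this applied: swap the front and back halves of the string, then convert every letter to uppercase.
For "jourNeyy", step one produces "Neyyjour"; step two turns that into "NEYYJOUR".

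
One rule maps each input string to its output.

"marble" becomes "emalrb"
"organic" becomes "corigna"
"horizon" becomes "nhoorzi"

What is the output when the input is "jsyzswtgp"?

The transformation: swap the first and last characters, then take characters alternately from the front and the back (1st, last, 2nd, 2nd-last, ...).
Working it through for "jsyzswtgp": intermediate "psyzswtgj", final "pjsgytzws".

pjsgytzws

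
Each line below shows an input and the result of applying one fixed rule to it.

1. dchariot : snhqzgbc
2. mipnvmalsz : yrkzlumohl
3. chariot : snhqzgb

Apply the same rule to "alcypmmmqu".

tpllloxbkz

Rule — shift every letter 1 place backward in the alphabet (wrapping around), then reverse the string.
For "alcypmmmqu", step one produces "zkbxolllpt"; step two turns that into "tpllloxbkz".
(Check on "chariot": → "bgzqhns" → "snhqzgb" ✓)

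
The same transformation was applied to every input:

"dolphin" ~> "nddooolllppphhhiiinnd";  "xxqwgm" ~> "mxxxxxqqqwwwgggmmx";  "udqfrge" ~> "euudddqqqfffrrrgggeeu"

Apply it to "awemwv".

The transformation: repeat every character 3 times, then swap the first and last characters.
Working it through for "awemwv": intermediate "aaawwweeemmmwwwvvv", final "vaawwweeemmmwwwvva".

vaawwweeemmmwwwvva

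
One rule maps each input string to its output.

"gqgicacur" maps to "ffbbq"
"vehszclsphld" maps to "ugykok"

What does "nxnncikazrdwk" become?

The pattern: keep every other character starting from the first (positions 1st, 3rd, 5th, ...), then shift every letter 1 place backward in the alphabet (wrapping around).
Working it through for "nxnncikazrdwk": intermediate "nnckzdk", final "mmbjycj".

mmbjycj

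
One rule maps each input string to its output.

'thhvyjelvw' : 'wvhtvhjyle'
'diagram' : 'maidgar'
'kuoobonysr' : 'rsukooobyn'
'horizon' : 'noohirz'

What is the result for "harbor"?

Each output is the input with this applied: move the last 2 characters to the front (rotate right by 2), then swap each adjacent pair of characters (1↔2, 3↔4, ...).
On "harbor": the first step gives "orharb", and the second then gives "roahbr".

roahbr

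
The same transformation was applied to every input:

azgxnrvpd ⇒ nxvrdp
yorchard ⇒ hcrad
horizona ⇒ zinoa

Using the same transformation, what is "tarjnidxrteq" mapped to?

njdirxetq

In each case the input is transformed by: delete the first 3 characters, then swap each adjacent pair of characters (1↔2, 3↔4, ...).
Working it through for "tarjnidxrteq": intermediate "jnidxrteq", final "njdirxetq".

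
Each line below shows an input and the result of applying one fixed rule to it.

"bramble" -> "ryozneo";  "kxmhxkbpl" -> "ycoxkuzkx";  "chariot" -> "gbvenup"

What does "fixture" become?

rehgkvs

What's happening: reverse the string, then shift every letter 13 places forward in the alphabet (wrapping around) — i.e. ROT13.
"fixture" → "erutxif" → "rehgkvs".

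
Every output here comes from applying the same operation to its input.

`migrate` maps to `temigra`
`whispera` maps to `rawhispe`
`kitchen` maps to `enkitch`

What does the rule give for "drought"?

The pattern: move the last 2 characters to the front (rotate right by 2).
On "drought" that produces "htdroug".

htdroug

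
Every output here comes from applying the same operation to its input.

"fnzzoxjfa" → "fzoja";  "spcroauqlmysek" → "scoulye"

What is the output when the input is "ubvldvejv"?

What's happening: keep every other character starting from the first (positions 1st, 3rd, 5th, ...).
"ubvldvejv" → "uvdev".

uvdev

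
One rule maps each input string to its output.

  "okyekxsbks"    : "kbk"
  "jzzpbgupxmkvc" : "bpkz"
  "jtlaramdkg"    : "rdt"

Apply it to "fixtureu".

uui

What's happening: keep one character in every 3, starting at position 2 (positions 2nd, 5th, 8th, ...), then move the first character to the end.
Applying both steps to "fixtureu": "iuu", then "uui".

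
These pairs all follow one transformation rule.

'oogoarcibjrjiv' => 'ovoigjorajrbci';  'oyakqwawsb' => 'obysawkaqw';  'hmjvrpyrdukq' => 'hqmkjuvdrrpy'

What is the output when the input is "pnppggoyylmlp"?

Rule — take characters alternately from the front and the back (1st, last, 2nd, 2nd-last, ...).
Doing the same to "pnppggoyylmlp": "ppnlpmplgygyo".

ppnlpmplgygyo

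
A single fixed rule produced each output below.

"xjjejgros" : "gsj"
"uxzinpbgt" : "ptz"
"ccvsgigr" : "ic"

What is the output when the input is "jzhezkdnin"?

kiz

In each case the input is transformed by: move the first 3 characters to the end (rotate left by 3), then keep one character in every 3, starting at position 3 (positions 3rd, 6th, 9th, ...).
"jzhezkdnin" → "ezkdninjzh" → "kiz".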